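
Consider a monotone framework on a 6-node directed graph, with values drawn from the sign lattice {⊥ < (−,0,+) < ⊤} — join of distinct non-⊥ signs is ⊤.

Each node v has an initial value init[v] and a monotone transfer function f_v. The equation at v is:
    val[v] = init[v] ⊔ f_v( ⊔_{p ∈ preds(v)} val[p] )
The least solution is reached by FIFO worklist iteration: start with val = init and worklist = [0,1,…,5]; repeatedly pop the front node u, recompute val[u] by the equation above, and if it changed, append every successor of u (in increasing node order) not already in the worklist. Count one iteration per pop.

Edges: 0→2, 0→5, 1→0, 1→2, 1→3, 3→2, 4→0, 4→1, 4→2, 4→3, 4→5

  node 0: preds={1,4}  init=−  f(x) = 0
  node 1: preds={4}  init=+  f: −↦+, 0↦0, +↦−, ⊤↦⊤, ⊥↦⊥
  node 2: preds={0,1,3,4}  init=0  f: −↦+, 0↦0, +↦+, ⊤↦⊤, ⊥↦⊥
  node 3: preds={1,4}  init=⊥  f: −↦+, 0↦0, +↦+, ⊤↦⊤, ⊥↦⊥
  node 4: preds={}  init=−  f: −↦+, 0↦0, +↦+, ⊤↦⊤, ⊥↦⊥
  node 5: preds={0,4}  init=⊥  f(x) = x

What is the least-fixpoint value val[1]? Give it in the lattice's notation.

+

Iteration log — 7 steps:
  step 1. node 0  ⊔preds=⊤  new=⊤  old=−  +wl: 
  step 2. node 1  ⊔preds=−  new=+  stable
  step 3. node 2  ⊔preds=⊤  new=⊤  old=0  +wl: 
  step 4. node 3  ⊔preds=⊤  new=⊤  old=⊥  +wl: 2
  step 5. node 4  ⊔preds=⊥  new=−  stable
  step 6. node 5  ⊔preds=⊤  new=⊤  old=⊥  +wl: 
  step 7. node 2  ⊔preds=⊤  new=⊤  stable

Least fixpoint reached:
  node 0: ⊤
  node 1: +
  node 2: ⊤
  node 3: ⊤
  node 4: −
  node 5: ⊤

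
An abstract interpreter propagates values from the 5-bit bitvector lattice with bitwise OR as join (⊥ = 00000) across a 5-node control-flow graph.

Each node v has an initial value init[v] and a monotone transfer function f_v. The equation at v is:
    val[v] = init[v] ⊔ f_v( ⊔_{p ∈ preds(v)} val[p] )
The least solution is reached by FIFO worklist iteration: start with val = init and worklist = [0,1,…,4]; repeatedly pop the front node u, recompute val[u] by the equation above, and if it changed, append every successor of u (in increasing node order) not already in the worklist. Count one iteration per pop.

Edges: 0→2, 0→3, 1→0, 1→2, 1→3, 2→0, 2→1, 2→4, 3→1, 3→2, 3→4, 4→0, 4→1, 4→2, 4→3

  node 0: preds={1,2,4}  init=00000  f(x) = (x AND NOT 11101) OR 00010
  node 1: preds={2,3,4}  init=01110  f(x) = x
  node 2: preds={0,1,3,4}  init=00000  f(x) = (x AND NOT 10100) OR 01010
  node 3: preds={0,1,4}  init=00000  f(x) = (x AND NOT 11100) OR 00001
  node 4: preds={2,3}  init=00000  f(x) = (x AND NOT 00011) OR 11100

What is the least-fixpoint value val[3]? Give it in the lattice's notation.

Worklist (12 pops):
  #1 pop 0: in=01110 → 00010 (was 00000); enqueue []
  #2 pop 1: in=00000 → 01110 (no change)
  #3 pop 2: in=01110 → 01010 (was 00000); enqueue [0,1]
  #4 pop 3: in=01110 → 00011 (was 00000); enqueue [2]
  #5 pop 4: in=01011 → 11100 (was 00000); enqueue [3]
  #6 pop 0: in=11110 → 00010 (no change)
  #7 pop 1: in=11111 → 11111 (was 01110); enqueue [0]
  #8 pop 2: in=11111 → 01011 (was 01010); enqueue [1,4]
  #9 pop 3: in=11111 → 00011 (no change)
  #10 pop 0: in=11111 → 00010 (no change)
  #11 pop 1: in=11111 → 11111 (no change)
  #12 pop 4: in=01011 → 11100 (no change)

Fixpoint:
  val[0] = 00010
  val[1] = 11111
  val[2] = 01011
  val[3] = 00011
  val[4] = 11100

00011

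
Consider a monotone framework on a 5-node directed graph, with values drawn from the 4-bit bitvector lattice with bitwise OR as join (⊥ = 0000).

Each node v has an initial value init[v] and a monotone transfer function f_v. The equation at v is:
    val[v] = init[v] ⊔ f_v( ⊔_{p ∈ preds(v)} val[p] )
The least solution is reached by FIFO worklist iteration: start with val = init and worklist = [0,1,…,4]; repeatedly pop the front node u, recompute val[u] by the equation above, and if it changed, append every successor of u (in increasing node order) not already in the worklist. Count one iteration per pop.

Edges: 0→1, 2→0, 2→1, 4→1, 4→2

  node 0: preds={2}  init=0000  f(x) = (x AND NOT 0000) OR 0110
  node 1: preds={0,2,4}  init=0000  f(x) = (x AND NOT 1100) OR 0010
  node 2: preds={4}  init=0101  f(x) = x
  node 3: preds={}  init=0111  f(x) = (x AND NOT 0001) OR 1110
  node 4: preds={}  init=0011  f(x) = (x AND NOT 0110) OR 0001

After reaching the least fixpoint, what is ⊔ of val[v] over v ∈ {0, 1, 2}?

0111

Worklist (7 pops):
  #1 pop 0: in=0101 → 0111 (was 0000); enqueue []
  #2 pop 1: in=0111 → 0011 (was 0000); enqueue []
  #3 pop 2: in=0011 → 0111 (was 0101); enqueue [0,1]
  #4 pop 3: in=0000 → 1111 (was 0111); enqueue []
  #5 pop 4: in=0000 → 0011 (no change)
  #6 pop 0: in=0111 → 0111 (no change)
  #7 pop 1: in=0111 → 0011 (no change)

Fixpoint:
  val[0] = 0111
  val[1] = 0011
  val[2] = 0111
  val[3] = 1111
  val[4] = 0011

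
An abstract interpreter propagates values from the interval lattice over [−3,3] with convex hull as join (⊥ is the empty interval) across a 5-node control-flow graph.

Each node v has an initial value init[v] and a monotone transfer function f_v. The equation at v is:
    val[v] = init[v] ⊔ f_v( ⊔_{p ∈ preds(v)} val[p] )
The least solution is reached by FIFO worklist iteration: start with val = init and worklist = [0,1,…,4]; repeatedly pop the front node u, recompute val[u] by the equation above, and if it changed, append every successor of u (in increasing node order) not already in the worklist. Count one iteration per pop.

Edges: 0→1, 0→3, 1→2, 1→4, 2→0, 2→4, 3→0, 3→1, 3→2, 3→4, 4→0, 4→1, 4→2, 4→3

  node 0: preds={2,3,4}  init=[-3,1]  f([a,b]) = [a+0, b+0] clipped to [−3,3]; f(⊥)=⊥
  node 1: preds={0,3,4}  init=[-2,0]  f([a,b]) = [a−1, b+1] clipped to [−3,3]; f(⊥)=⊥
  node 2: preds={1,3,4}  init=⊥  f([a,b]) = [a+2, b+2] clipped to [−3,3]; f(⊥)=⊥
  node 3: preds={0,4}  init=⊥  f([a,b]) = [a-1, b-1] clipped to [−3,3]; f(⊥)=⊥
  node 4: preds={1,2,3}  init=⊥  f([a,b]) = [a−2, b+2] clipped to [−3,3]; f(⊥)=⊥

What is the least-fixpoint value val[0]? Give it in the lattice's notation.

[-3,3]

Trace (13 dequeues):
  [1] u=0 | in ⊥ | out [-3,1] | ==
  [2] u=1 | in [-3,1] | out [-3,2] | prev [-2,0] | push {}
  [3] u=2 | in [-3,2] | out [-1,3] | prev ⊥ | push {0}
  [4] u=3 | in [-3,1] | out [-3,0] | prev ⊥ | push {1,2}
  [5] u=4 | in [-3,3] | out [-3,3] | prev ⊥ | push {3}
  [6] u=0 | in [-3,3] | out [-3,3] | prev [-3,1] | push {}
  [7] u=1 | in [-3,3] | out [-3,3] | prev [-3,2] | push {4}
  [8] u=2 | in [-3,3] | out [-1,3] | ==
  [9] u=3 | in [-3,3] | out [-3,2] | prev [-3,0] | push {0,1,2}
  [10] u=4 | in [-3,3] | out [-3,3] | ==
  [11] u=0 | in [-3,3] | out [-3,3] | ==
  [12] u=1 | in [-3,3] | out [-3,3] | ==
  [13] u=2 | in [-3,3] | out [-1,3] | ==

Converged values:
  [0] [-3,3]
  [1] [-3,3]
  [2] [-1,3]
  [3] [-3,2]
  [4] [-3,3]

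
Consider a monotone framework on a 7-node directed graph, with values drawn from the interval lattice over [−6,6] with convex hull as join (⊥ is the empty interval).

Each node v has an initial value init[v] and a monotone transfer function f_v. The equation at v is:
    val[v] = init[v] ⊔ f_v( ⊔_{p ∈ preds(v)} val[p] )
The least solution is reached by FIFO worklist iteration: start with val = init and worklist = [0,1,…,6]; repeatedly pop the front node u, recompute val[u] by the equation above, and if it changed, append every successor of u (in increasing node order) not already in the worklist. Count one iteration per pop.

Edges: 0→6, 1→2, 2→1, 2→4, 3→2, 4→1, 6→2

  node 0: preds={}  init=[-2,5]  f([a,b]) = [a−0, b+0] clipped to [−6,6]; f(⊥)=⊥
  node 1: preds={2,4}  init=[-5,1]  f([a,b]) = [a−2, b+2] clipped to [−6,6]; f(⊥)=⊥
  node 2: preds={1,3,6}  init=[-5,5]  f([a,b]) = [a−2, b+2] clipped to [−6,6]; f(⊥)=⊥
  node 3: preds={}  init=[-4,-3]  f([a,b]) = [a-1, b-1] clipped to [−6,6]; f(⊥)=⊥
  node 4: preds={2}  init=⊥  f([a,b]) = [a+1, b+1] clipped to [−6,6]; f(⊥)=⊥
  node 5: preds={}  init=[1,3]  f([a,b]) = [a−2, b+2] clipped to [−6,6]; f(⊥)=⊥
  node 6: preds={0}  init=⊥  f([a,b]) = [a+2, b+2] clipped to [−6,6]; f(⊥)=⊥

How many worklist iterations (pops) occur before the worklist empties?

Worklist (9 pops):
  #1 pop 0: in=⊥ → [-2,5] (no change)
  #2 pop 1: in=[-5,5] → [-6,6] (was [-5,1]); enqueue []
  #3 pop 2: in=[-6,6] → [-6,6] (was [-5,5]); enqueue [1]
  #4 pop 3: in=⊥ → [-4,-3] (no change)
  #5 pop 4: in=[-6,6] → [-5,6] (was ⊥); enqueue []
  #6 pop 5: in=⊥ → [1,3] (no change)
  #7 pop 6: in=[-2,5] → [0,6] (was ⊥); enqueue [2]
  #8 pop 1: in=[-6,6] → [-6,6] (no change)
  #9 pop 2: in=[-6,6] → [-6,6] (no change)

Fixpoint:
  val[0] = [-2,5]
  val[1] = [-6,6]
  val[2] = [-6,6]
  val[3] = [-4,-3]
  val[4] = [-5,6]
  val[5] = [1,3]
  val[6] = [0,6]

9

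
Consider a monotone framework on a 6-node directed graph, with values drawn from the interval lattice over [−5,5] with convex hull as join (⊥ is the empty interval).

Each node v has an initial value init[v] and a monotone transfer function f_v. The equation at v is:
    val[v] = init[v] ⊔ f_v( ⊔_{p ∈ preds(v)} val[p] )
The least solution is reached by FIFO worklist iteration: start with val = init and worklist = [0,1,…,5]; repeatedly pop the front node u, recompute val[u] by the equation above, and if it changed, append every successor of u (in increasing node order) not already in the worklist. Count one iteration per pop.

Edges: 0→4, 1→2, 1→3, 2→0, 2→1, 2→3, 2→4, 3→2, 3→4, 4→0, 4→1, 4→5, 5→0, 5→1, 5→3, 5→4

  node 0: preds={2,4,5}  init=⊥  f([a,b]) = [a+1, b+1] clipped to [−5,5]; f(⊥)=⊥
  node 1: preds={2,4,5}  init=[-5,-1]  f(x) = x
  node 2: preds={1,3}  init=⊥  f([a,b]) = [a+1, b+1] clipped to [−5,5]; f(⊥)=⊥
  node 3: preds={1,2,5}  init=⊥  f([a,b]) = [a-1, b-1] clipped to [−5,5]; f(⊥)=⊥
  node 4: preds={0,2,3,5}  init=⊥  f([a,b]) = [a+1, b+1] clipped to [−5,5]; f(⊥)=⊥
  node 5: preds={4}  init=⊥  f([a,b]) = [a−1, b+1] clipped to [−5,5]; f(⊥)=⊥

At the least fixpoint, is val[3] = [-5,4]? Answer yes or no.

Worklist (23 pops):
  #1 pop 0: in=⊥ → ⊥ (no change)
  #2 pop 1: in=⊥ → [-5,-1] (no change)
  #3 pop 2: in=[-5,-1] → [-4,0] (was ⊥); enqueue [0,1]
  #4 pop 3: in=[-5,0] → [-5,-1] (was ⊥); enqueue [2]
  #5 pop 4: in=[-5,0] → [-4,1] (was ⊥); enqueue []
  #6 pop 5: in=[-4,1] → [-5,2] (was ⊥); enqueue [3,4]
  #7 pop 0: in=[-5,2] → [-4,3] (was ⊥); enqueue []
  #8 pop 1: in=[-5,2] → [-5,2] (was [-5,-1]); enqueue []
  #9 pop 2: in=[-5,2] → [-4,3] (was [-4,0]); enqueue [0,1]
  #10 pop 3: in=[-5,3] → [-5,2] (was [-5,-1]); enqueue [2]
  #11 pop 4: in=[-5,3] → [-4,4] (was [-4,1]); enqueue [5]
  #12 pop 0: in=[-5,4] → [-4,5] (was [-4,3]); enqueue [4]
  #13 pop 1: in=[-5,4] → [-5,4] (was [-5,2]); enqueue [3]
  #14 pop 2: in=[-5,4] → [-4,5] (was [-4,3]); enqueue [0,1]
  #15 pop 5: in=[-4,4] → [-5,5] (was [-5,2]); enqueue []
  #16 pop 4: in=[-5,5] → [-4,5] (was [-4,4]); enqueue [5]
  #17 pop 3: in=[-5,5] → [-5,4] (was [-5,2]); enqueue [2,4]
  #18 pop 0: in=[-5,5] → [-4,5] (no change)
  #19 pop 1: in=[-5,5] → [-5,5] (was [-5,4]); enqueue [3]
  #20 pop 5: in=[-4,5] → [-5,5] (no change)
  #21 pop 2: in=[-5,5] → [-4,5] (no change)
  #22 pop 4: in=[-5,5] → [-4,5] (no change)
  #23 pop 3: in=[-5,5] → [-5,4] (no change)

Fixpoint:
  val[0] = [-4,5]
  val[1] = [-5,5]
  val[2] = [-4,5]
  val[3] = [-5,4]
  val[4] = [-4,5]
  val[5] = [-5,5]

yes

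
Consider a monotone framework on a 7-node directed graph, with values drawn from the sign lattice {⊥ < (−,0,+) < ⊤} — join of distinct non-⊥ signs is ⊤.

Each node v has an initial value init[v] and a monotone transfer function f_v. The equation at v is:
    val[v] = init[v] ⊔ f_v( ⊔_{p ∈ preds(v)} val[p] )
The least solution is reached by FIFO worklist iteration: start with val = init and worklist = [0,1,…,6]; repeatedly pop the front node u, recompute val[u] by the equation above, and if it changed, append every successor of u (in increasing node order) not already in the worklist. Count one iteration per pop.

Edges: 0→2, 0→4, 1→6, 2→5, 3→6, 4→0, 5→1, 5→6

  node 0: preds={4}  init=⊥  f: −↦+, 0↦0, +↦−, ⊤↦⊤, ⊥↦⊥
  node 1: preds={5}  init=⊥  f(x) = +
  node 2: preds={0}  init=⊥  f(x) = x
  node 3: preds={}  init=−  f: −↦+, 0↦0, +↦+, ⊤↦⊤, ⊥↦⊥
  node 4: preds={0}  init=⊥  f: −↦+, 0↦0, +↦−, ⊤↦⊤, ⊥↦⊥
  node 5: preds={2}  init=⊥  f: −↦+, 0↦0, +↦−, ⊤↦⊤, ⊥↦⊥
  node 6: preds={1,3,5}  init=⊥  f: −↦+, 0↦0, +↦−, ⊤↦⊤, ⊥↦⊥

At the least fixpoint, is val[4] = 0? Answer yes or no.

Trace (7 dequeues):
  [1] u=0 | in ⊥ | out ⊥ | ==
  [2] u=1 | in ⊥ | out + | prev ⊥ | push {}
  [3] u=2 | in ⊥ | out ⊥ | ==
  [4] u=3 | in ⊥ | out − | ==
  [5] u=4 | in ⊥ | out ⊥ | ==
  [6] u=5 | in ⊥ | out ⊥ | ==
  [7] u=6 | in ⊤ | out ⊤ | prev ⊥ | push {}

Converged values:
  [0] ⊥
  [1] +
  [2] ⊥
  [3] −
  [4] ⊥
  [5] ⊥
  [6] ⊤

no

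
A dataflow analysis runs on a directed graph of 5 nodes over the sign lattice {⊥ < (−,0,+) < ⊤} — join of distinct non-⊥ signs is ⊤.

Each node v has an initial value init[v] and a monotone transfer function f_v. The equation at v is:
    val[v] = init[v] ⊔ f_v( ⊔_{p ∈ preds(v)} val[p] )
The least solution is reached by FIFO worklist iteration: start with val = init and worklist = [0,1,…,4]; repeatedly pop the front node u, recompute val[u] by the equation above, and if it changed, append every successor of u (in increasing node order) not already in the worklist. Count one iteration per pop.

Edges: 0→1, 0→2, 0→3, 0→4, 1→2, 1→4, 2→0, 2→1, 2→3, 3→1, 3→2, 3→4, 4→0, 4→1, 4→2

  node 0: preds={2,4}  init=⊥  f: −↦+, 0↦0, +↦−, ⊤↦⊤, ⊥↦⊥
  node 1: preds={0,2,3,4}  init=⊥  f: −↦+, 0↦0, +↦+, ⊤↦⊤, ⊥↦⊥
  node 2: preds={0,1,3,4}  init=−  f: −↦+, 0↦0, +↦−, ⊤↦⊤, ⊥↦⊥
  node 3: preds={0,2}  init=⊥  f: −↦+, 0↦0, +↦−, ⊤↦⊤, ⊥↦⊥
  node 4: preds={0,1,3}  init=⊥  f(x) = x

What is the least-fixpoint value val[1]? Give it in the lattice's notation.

Trace (10 dequeues):
  [1] u=0 | in − | out + | prev ⊥ | push {}
  [2] u=1 | in ⊤ | out ⊤ | prev ⊥ | push {}
  [3] u=2 | in ⊤ | out ⊤ | prev − | push {0,1}
  [4] u=3 | in ⊤ | out ⊤ | prev ⊥ | push {2}
  [5] u=4 | in ⊤ | out ⊤ | prev ⊥ | push {}
  [6] u=0 | in ⊤ | out ⊤ | prev + | push {3,4}
  [7] u=1 | in ⊤ | out ⊤ | ==
  [8] u=2 | in ⊤ | out ⊤ | ==
  [9] u=3 | in ⊤ | out ⊤ | ==
  [10] u=4 | in ⊤ | out ⊤ | ==

Converged values:
  [0] ⊤
  [1] ⊤
  [2] ⊤
  [3] ⊤
  [4] ⊤

⊤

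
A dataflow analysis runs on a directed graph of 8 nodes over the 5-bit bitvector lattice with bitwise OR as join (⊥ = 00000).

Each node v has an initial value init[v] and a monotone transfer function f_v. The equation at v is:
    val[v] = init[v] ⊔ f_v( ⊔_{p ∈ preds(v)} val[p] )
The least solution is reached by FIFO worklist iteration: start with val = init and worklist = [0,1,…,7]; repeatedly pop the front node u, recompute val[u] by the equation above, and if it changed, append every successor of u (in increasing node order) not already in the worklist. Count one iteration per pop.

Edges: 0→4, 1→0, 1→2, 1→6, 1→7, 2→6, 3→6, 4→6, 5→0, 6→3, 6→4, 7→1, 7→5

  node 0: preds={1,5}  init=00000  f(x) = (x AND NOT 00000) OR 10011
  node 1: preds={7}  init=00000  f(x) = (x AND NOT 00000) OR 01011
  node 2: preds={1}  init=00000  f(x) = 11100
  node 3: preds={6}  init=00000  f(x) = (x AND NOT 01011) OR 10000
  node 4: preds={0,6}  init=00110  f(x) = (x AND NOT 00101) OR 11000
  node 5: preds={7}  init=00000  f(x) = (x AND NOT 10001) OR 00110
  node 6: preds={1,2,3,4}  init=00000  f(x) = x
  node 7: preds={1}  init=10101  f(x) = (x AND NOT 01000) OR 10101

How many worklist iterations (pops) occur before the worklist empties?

Trace (14 dequeues):
  [1] u=0 | in 00000 | out 10011 | prev 00000 | push {}
  [2] u=1 | in 10101 | out 11111 | prev 00000 | push {0}
  [3] u=2 | in 11111 | out 11100 | prev 00000 | push {}
  [4] u=3 | in 00000 | out 10000 | prev 00000 | push {}
  [5] u=4 | in 10011 | out 11110 | prev 00110 | push {}
  [6] u=5 | in 10101 | out 00110 | prev 00000 | push {}
  [7] u=6 | in 11111 | out 11111 | prev 00000 | push {3,4}
  [8] u=7 | in 11111 | out 10111 | prev 10101 | push {1,5}
  [9] u=0 | in 11111 | out 11111 | prev 10011 | push {}
  [10] u=3 | in 11111 | out 10100 | prev 10000 | push {6}
  [11] u=4 | in 11111 | out 11110 | ==
  [12] u=1 | in 10111 | out 11111 | ==
  [13] u=5 | in 10111 | out 00110 | ==
  [14] u=6 | in 11111 | out 11111 | ==

Converged values:
  [0] 11111
  [1] 11111
  [2] 11100
  [3] 10100
  [4] 11110
  [5] 00110
  [6] 11111
  [7] 10111

14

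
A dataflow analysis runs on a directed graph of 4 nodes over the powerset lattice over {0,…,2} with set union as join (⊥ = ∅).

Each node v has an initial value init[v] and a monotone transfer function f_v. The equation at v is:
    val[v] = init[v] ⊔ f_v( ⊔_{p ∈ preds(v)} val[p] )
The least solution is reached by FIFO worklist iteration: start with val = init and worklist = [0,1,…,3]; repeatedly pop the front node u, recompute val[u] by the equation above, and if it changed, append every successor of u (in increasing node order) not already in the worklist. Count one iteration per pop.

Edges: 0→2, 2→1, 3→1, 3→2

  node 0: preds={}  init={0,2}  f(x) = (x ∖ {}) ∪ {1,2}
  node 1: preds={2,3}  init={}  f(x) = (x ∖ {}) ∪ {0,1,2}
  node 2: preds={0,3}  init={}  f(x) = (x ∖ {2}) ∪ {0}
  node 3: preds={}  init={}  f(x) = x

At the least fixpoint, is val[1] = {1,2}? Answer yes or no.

Worklist (5 pops):
  #1 pop 0: in={} → {0,1,2} (was {0,2}); enqueue []
  #2 pop 1: in={} → {0,1,2} (was {}); enqueue []
  #3 pop 2: in={0,1,2} → {0,1} (was {}); enqueue [1]
  #4 pop 3: in={} → {} (no change)
  #5 pop 1: in={0,1} → {0,1,2} (no change)

Fixpoint:
  val[0] = {0,1,2}
  val[1] = {0,1,2}
  val[2] = {0,1}
  val[3] = {}

no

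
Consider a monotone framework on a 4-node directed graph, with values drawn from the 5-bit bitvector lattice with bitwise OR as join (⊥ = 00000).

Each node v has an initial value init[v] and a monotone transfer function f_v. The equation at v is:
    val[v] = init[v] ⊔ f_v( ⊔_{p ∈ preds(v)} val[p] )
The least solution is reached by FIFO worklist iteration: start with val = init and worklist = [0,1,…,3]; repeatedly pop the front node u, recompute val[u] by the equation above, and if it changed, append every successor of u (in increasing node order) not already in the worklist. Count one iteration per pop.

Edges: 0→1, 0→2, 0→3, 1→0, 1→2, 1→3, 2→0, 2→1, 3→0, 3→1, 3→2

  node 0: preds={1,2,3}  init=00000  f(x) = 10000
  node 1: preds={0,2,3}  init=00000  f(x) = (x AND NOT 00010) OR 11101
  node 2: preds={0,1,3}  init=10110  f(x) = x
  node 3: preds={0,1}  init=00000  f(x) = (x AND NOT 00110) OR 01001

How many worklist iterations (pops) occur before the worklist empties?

Worklist (7 pops):
  #1 pop 0: in=10110 → 10000 (was 00000); enqueue []
  #2 pop 1: in=10110 → 11101 (was 00000); enqueue [0]
  #3 pop 2: in=11101 → 11111 (was 10110); enqueue [1]
  #4 pop 3: in=11101 → 11001 (was 00000); enqueue [2]
  #5 pop 0: in=11111 → 10000 (no change)
  #6 pop 1: in=11111 → 11101 (no change)
  #7 pop 2: in=11101 → 11111 (no change)

Fixpoint:
  val[0] = 10000
  val[1] = 11101
  val[2] = 11111
  val[3] = 11001

7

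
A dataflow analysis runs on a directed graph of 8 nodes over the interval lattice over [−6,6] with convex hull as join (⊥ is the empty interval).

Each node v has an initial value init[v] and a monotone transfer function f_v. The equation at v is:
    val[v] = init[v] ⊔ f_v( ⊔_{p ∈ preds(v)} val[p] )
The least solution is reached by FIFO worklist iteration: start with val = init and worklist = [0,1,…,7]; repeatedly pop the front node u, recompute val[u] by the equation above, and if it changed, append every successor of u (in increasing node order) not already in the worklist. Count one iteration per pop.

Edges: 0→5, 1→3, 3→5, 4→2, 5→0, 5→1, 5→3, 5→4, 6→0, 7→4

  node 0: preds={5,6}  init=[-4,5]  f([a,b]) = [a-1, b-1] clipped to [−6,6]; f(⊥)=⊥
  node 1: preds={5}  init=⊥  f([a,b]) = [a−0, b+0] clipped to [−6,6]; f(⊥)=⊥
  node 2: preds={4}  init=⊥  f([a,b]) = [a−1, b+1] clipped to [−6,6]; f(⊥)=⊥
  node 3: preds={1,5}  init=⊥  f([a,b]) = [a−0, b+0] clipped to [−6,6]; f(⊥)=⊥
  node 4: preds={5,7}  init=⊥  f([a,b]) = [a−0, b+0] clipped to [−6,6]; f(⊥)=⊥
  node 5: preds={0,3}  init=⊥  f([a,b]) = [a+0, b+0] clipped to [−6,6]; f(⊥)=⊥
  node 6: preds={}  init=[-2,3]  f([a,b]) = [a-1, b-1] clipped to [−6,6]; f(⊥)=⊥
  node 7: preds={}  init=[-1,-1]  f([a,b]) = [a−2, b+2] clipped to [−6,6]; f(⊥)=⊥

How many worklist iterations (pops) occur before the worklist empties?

Trace (27 dequeues):
  [1] u=0 | in [-2,3] | out [-4,5] | ==
  [2] u=1 | in ⊥ | out ⊥ | ==
  [3] u=2 | in ⊥ | out ⊥ | ==
  [4] u=3 | in ⊥ | out ⊥ | ==
  [5] u=4 | in [-1,-1] | out [-1,-1] | prev ⊥ | push {2}
  [6] u=5 | in [-4,5] | out [-4,5] | prev ⊥ | push {0,1,3,4}
  [7] u=6 | in ⊥ | out [-2,3] | ==
  [8] u=7 | in ⊥ | out [-1,-1] | ==
  [9] u=2 | in [-1,-1] | out [-2,0] | prev ⊥ | push {}
  [10] u=0 | in [-4,5] | out [-5,5] | prev [-4,5] | push {5}
  [11] u=1 | in [-4,5] | out [-4,5] | prev ⊥ | push {}
  [12] u=3 | in [-4,5] | out [-4,5] | prev ⊥ | push {}
  [13] u=4 | in [-4,5] | out [-4,5] | prev [-1,-1] | push {2}
  [14] u=5 | in [-5,5] | out [-5,5] | prev [-4,5] | push {0,1,3,4}
  [15] u=2 | in [-4,5] | out [-5,6] | prev [-2,0] | push {}
  [16] u=0 | in [-5,5] | out [-6,5] | prev [-5,5] | push {5}
  [17] u=1 | in [-5,5] | out [-5,5] | prev [-4,5] | push {}
  [18] u=3 | in [-5,5] | out [-5,5] | prev [-4,5] | push {}
  [19] u=4 | in [-5,5] | out [-5,5] | prev [-4,5] | push {2}
  [20] u=5 | in [-6,5] | out [-6,5] | prev [-5,5] | push {0,1,3,4}
  [21] u=2 | in [-5,5] | out [-6,6] | prev [-5,6] | push {}
  [22] u=0 | in [-6,5] | out [-6,5] | ==
  [23] u=1 | in [-6,5] | out [-6,5] | prev [-5,5] | push {}
  [24] u=3 | in [-6,5] | out [-6,5] | prev [-5,5] | push {5}
  [25] u=4 | in [-6,5] | out [-6,5] | prev [-5,5] | push {2}
  [26] u=5 | in [-6,5] | out [-6,5] | ==
  [27] u=2 | in [-6,5] | out [-6,6] | ==

Converged values:
  [0] [-6,5]
  [1] [-6,5]
  [2] [-6,6]
  [3] [-6,5]
  [4] [-6,5]
  [5] [-6,5]
  [6] [-2,3]
  [7] [-1,-1]

27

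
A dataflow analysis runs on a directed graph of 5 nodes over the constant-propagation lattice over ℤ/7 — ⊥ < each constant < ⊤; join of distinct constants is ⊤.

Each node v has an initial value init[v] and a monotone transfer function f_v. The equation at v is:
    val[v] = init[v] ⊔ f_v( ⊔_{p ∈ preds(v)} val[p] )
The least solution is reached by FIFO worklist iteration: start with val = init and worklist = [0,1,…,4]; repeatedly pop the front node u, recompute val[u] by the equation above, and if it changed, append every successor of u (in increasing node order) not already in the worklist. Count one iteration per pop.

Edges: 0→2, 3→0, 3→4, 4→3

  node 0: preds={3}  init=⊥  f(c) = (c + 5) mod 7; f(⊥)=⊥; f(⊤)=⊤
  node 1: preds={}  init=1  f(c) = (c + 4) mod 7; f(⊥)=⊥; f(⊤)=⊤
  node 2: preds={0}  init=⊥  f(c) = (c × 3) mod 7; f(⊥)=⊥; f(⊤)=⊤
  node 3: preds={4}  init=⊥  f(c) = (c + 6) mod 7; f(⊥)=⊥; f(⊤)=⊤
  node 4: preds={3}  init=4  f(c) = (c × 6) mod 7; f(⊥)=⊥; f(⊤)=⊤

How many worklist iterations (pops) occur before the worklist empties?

7

Trace (7 dequeues):
  [1] u=0 | in ⊥ | out ⊥ | ==
  [2] u=1 | in ⊥ | out 1 | ==
  [3] u=2 | in ⊥ | out ⊥ | ==
  [4] u=3 | in 4 | out 3 | prev ⊥ | push {0}
  [5] u=4 | in 3 | out 4 | ==
  [6] u=0 | in 3 | out 1 | prev ⊥ | push {2}
  [7] u=2 | in 1 | out 3 | prev ⊥ | push {}

Converged values:
  [0] 1
  [1] 1
  [2] 3
  [3] 3
  [4] 4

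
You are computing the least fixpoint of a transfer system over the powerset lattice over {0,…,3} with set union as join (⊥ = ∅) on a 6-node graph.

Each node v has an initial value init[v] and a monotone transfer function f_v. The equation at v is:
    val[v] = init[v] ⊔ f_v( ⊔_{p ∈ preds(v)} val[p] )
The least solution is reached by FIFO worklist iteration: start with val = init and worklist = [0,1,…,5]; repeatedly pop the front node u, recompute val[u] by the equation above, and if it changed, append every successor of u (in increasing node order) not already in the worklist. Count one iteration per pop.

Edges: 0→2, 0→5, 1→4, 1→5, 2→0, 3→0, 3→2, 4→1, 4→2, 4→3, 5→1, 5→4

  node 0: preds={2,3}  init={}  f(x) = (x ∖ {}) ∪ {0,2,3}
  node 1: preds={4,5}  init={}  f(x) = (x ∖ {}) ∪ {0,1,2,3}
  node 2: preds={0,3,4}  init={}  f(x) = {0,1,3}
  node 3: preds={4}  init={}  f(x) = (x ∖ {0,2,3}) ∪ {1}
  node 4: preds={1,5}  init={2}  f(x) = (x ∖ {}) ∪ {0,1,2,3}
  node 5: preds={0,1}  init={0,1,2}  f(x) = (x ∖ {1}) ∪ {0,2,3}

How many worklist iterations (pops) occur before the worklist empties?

Worklist (12 pops):
  #1 pop 0: in={} → {0,2,3} (was {}); enqueue []
  #2 pop 1: in={0,1,2} → {0,1,2,3} (was {}); enqueue []
  #3 pop 2: in={0,2,3} → {0,1,3} (was {}); enqueue [0]
  #4 pop 3: in={2} → {1} (was {}); enqueue [2]
  #5 pop 4: in={0,1,2,3} → {0,1,2,3} (was {2}); enqueue [1,3]
  #6 pop 5: in={0,1,2,3} → {0,1,2,3} (was {0,1,2}); enqueue [4]
  #7 pop 0: in={0,1,3} → {0,1,2,3} (was {0,2,3}); enqueue [5]
  #8 pop 2: in={0,1,2,3} → {0,1,3} (no change)
  #9 pop 1: in={0,1,2,3} → {0,1,2,3} (no change)
  #10 pop 3: in={0,1,2,3} → {1} (no change)
  #11 pop 4: in={0,1,2,3} → {0,1,2,3} (no change)
  #12 pop 5: in={0,1,2,3} → {0,1,2,3} (no change)

Fixpoint:
  val[0] = {0,1,2,3}
  val[1] = {0,1,2,3}
  val[2] = {0,1,3}
  val[3] = {1}
  val[4] = {0,1,2,3}
  val[5] = {0,1,2,3}

12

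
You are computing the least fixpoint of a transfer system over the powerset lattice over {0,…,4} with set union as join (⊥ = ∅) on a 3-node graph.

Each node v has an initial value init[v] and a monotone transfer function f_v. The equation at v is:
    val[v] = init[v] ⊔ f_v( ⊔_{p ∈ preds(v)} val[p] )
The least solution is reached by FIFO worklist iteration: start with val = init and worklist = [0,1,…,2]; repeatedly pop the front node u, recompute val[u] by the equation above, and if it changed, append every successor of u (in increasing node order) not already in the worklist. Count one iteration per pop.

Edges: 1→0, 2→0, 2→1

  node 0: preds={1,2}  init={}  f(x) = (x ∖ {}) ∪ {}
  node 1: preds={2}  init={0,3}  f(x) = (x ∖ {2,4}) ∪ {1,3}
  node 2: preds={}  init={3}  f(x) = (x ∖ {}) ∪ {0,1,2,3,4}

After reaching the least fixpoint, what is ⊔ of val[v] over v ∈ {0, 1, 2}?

Iteration log — 5 steps:
  step 1. node 0  ⊔preds={0,3}  new={0,3}  old={}  +wl: 
  step 2. node 1  ⊔preds={3}  new={0,1,3}  old={0,3}  +wl: 0
  step 3. node 2  ⊔preds={}  new={0,1,2,3,4}  old={3}  +wl: 1
  step 4. node 0  ⊔preds={0,1,2,3,4}  new={0,1,2,3,4}  old={0,3}  +wl: 
  step 5. node 1  ⊔preds={0,1,2,3,4}  new={0,1,3}  stable

Least fixpoint reached:
  node 0: {0,1,2,3,4}
  node 1: {0,1,3}
  node 2: {0,1,2,3,4}

{0,1,2,3,4}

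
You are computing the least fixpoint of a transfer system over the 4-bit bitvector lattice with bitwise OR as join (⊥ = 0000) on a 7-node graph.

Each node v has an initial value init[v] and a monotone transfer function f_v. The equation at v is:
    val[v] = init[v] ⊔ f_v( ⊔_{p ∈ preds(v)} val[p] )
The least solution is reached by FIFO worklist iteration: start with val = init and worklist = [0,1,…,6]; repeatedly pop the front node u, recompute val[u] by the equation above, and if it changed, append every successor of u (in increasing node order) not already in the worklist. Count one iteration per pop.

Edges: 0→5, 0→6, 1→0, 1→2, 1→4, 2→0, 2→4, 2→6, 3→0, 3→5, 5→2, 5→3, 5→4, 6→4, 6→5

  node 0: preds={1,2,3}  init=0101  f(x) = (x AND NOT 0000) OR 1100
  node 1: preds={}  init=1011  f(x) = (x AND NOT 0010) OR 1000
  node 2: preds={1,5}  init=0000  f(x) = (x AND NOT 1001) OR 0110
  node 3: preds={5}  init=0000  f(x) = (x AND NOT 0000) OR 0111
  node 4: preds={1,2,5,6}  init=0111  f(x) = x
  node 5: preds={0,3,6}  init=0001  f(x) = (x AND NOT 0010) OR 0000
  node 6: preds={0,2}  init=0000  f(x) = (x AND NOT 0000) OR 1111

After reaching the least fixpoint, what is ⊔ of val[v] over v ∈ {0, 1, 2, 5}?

1111

Trace (13 dequeues):
  [1] u=0 | in 1011 | out 1111 | prev 0101 | push {}
  [2] u=1 | in 0000 | out 1011 | ==
  [3] u=2 | in 1011 | out 0110 | prev 0000 | push {0}
  [4] u=3 | in 0001 | out 0111 | prev 0000 | push {}
  [5] u=4 | in 1111 | out 1111 | prev 0111 | push {}
  [6] u=5 | in 1111 | out 1101 | prev 0001 | push {2,3,4}
  [7] u=6 | in 1111 | out 1111 | prev 0000 | push {5}
  [8] u=0 | in 1111 | out 1111 | ==
  [9] u=2 | in 1111 | out 0110 | ==
  [10] u=3 | in 1101 | out 1111 | prev 0111 | push {0}
  [11] u=4 | in 1111 | out 1111 | ==
  [12] u=5 | in 1111 | out 1101 | ==
  [13] u=0 | in 1111 | out 1111 | ==

Converged values:
  [0] 1111
  [1] 1011
  [2] 0110
  [3] 1111
  [4] 1111
  [5] 1101
  [6] 1111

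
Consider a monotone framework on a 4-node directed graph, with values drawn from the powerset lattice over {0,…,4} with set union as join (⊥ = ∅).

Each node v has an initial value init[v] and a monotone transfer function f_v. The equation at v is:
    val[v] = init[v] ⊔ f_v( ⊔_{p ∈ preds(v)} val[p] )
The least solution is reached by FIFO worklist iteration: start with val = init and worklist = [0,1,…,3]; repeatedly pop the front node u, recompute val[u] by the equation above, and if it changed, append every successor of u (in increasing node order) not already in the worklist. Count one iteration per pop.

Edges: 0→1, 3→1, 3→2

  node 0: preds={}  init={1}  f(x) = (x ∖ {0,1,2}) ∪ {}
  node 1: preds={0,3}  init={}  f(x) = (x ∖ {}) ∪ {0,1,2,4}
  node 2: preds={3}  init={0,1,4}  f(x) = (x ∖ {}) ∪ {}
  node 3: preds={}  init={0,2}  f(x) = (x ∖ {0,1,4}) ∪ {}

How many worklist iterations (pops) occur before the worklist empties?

4

Worklist (4 pops):
  #1 pop 0: in={} → {1} (no change)
  #2 pop 1: in={0,1,2} → {0,1,2,4} (was {}); enqueue []
  #3 pop 2: in={0,2} → {0,1,2,4} (was {0,1,4}); enqueue []
  #4 pop 3: in={} → {0,2} (no change)

Fixpoint:
  val[0] = {1}
  val[1] = {0,1,2,4}
  val[2] = {0,1,2,4}
  val[3] = {0,2}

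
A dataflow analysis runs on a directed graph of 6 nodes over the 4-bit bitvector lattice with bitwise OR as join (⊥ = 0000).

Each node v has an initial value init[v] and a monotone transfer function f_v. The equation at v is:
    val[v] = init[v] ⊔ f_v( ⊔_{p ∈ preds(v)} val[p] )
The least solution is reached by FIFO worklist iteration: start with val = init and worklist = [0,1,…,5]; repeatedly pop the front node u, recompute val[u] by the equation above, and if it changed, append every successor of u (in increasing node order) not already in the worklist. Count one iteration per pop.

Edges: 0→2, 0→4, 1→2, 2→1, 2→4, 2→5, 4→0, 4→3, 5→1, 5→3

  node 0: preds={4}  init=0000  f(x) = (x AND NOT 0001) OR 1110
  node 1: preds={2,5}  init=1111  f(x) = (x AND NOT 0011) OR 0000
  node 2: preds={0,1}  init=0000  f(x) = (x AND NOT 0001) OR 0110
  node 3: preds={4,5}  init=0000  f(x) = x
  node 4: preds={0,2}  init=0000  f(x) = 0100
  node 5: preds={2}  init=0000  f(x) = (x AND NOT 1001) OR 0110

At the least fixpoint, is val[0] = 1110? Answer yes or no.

yes

Trace (9 dequeues):
  [1] u=0 | in 0000 | out 1110 | prev 0000 | push {}
  [2] u=1 | in 0000 | out 1111 | ==
  [3] u=2 | in 1111 | out 1110 | prev 0000 | push {1}
  [4] u=3 | in 0000 | out 0000 | ==
  [5] u=4 | in 1110 | out 0100 | prev 0000 | push {0,3}
  [6] u=5 | in 1110 | out 0110 | prev 0000 | push {}
  [7] u=1 | in 1110 | out 1111 | ==
  [8] u=0 | in 0100 | out 1110 | ==
  [9] u=3 | in 0110 | out 0110 | prev 0000 | push {}

Converged values:
  [0] 1110
  [1] 1111
  [2] 1110
  [3] 0110
  [4] 0100
  [5] 0110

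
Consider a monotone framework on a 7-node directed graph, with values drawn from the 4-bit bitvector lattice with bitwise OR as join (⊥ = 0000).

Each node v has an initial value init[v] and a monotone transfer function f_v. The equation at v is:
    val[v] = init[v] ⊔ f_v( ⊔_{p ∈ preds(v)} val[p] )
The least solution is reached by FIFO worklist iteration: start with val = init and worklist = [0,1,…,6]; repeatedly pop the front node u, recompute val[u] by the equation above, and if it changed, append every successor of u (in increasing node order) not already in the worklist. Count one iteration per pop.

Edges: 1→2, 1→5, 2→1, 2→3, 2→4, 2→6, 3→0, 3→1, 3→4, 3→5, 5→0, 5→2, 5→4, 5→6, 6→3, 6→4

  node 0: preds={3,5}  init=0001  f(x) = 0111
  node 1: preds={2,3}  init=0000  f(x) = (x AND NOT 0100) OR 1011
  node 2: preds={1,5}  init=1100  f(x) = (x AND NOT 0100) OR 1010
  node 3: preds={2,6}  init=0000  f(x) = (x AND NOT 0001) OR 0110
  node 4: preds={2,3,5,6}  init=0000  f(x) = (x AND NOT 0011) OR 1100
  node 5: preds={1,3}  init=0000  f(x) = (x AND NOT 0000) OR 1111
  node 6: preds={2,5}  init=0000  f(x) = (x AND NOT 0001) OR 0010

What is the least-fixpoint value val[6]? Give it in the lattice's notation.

Trace (12 dequeues):
  [1] u=0 | in 0000 | out 0111 | prev 0001 | push {}
  [2] u=1 | in 1100 | out 1011 | prev 0000 | push {}
  [3] u=2 | in 1011 | out 1111 | prev 1100 | push {1}
  [4] u=3 | in 1111 | out 1110 | prev 0000 | push {0}
  [5] u=4 | in 1111 | out 1100 | prev 0000 | push {}
  [6] u=5 | in 1111 | out 1111 | prev 0000 | push {2,4}
  [7] u=6 | in 1111 | out 1110 | prev 0000 | push {3}
  [8] u=1 | in 1111 | out 1011 | ==
  [9] u=0 | in 1111 | out 0111 | ==
  [10] u=2 | in 1111 | out 1111 | ==
  [11] u=4 | in 1111 | out 1100 | ==
  [12] u=3 | in 1111 | out 1110 | ==

Converged values:
  [0] 0111
  [1] 1011
  [2] 1111
  [3] 1110
  [4] 1100
  [5] 1111
  [6] 1110

1110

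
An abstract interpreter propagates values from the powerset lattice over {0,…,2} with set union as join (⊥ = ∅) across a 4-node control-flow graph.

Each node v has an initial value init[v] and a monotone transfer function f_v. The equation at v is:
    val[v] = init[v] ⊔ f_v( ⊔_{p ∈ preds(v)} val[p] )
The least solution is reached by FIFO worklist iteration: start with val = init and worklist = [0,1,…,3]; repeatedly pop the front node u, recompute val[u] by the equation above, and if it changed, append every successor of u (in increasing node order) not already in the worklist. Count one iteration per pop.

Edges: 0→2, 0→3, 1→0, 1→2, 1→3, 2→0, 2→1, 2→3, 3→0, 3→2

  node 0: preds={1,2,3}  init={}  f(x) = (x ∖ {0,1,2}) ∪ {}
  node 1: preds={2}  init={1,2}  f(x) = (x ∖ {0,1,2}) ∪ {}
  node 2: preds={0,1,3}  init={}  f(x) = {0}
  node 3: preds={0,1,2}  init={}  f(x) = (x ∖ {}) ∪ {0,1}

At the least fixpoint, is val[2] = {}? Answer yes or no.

no

Worklist (7 pops):
  #1 pop 0: in={1,2} → {} (no change)
  #2 pop 1: in={} → {1,2} (no change)
  #3 pop 2: in={1,2} → {0} (was {}); enqueue [0,1]
  #4 pop 3: in={0,1,2} → {0,1,2} (was {}); enqueue [2]
  #5 pop 0: in={0,1,2} → {} (no change)
  #6 pop 1: in={0} → {1,2} (no change)
  #7 pop 2: in={0,1,2} → {0} (no change)

Fixpoint:
  val[0] = {}
  val[1] = {1,2}
  val[2] = {0}
  val[3] = {0,1,2}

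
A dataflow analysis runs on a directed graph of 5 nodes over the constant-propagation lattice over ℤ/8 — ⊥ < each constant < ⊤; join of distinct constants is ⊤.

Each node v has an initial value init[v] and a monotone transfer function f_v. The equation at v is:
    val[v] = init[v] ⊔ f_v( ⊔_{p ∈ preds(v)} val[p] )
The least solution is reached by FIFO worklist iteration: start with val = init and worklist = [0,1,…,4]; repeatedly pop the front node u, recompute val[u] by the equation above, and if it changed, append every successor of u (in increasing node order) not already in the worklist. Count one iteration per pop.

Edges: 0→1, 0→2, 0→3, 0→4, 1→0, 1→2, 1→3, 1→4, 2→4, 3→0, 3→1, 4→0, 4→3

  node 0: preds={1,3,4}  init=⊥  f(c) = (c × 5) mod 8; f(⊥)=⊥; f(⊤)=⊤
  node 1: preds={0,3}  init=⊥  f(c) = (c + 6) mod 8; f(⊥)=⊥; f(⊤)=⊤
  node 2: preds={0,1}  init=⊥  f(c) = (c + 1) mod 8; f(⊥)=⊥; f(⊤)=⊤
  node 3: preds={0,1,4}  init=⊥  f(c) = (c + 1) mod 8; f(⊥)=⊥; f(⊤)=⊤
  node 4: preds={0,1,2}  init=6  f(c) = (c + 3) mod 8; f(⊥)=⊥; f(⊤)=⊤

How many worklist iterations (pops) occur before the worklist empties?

Worklist (11 pops):
  #1 pop 0: in=6 → 6 (was ⊥); enqueue []
  #2 pop 1: in=6 → 4 (was ⊥); enqueue [0]
  #3 pop 2: in=⊤ → ⊤ (was ⊥); enqueue []
  #4 pop 3: in=⊤ → ⊤ (was ⊥); enqueue [1]
  #5 pop 4: in=⊤ → ⊤ (was 6); enqueue [3]
  #6 pop 0: in=⊤ → ⊤ (was 6); enqueue [2,4]
  #7 pop 1: in=⊤ → ⊤ (was 4); enqueue [0]
  #8 pop 3: in=⊤ → ⊤ (no change)
  #9 pop 2: in=⊤ → ⊤ (no change)
  #10 pop 4: in=⊤ → ⊤ (no change)
  #11 pop 0: in=⊤ → ⊤ (no change)

Fixpoint:
  val[0] = ⊤
  val[1] = ⊤
  val[2] = ⊤
  val[3] = ⊤
  val[4] = ⊤

11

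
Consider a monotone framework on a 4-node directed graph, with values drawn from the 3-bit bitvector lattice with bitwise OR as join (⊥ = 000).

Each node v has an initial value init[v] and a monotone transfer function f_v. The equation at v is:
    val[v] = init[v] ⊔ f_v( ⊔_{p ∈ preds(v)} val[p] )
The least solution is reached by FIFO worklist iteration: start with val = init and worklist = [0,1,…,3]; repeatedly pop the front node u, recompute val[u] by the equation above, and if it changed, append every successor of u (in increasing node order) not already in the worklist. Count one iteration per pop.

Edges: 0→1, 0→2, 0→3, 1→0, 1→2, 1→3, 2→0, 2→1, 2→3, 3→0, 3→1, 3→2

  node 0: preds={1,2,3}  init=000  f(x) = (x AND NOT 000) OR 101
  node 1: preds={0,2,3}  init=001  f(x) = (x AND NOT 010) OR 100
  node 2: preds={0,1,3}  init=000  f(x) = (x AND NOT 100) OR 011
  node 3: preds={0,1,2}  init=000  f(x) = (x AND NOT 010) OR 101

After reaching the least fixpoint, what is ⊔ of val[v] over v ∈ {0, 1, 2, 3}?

111

Worklist (8 pops):
  #1 pop 0: in=001 → 101 (was 000); enqueue []
  #2 pop 1: in=101 → 101 (was 001); enqueue [0]
  #3 pop 2: in=101 → 011 (was 000); enqueue [1]
  #4 pop 3: in=111 → 101 (was 000); enqueue [2]
  #5 pop 0: in=111 → 111 (was 101); enqueue [3]
  #6 pop 1: in=111 → 101 (no change)
  #7 pop 2: in=111 → 011 (no change)
  #8 pop 3: in=111 → 101 (no change)

Fixpoint:
  val[0] = 111
  val[1] = 101
  val[2] = 011
  val[3] = 101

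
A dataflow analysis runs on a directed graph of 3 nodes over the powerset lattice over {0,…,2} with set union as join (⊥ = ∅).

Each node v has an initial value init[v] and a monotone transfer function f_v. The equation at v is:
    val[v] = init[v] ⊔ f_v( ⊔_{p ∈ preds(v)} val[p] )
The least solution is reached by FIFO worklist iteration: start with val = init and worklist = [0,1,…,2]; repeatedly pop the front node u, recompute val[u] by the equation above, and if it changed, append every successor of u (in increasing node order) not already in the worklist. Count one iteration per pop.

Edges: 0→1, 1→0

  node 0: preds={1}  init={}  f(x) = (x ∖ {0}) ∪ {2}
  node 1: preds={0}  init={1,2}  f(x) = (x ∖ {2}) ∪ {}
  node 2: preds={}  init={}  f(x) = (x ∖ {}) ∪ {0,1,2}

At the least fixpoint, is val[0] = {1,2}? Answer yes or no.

yes

Trace (3 dequeues):
  [1] u=0 | in {1,2} | out {1,2} | prev {} | push {}
  [2] u=1 | in {1,2} | out {1,2} | ==
  [3] u=2 | in {} | out {0,1,2} | prev {} | push {}

Converged values:
  [0] {1,2}
  [1] {1,2}
  [2] {0,1,2}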